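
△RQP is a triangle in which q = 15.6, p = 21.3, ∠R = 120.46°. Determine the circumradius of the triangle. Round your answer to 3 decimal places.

By the law of cosines, r² = q² + p² − 2·q·p·cos R = 1033.9, so r ≈ 32.155.
Area = ½·q·p·sin R ≈ 143.21.
Circumradius = r/(2 sin R) ≈ 18.652.

18.652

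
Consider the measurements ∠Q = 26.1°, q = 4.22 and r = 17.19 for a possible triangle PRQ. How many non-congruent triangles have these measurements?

r·sin Q = 17.19·sin(26.1°) ≈ 7.563.
Since q = 4.22 < 7.563 = r sin Q, no triangle exists.

0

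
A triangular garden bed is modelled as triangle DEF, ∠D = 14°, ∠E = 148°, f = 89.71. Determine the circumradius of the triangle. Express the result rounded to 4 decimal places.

R ≈ 145.1538

The third angle is ∠F = 180° − ∠D − ∠E = 18.00°.
Law of sines: d = f·sin D/sin F ≈ 70.232.
Law of sines: e = f·sin E/sin F ≈ 153.84.
Circumradius = f/(2 sin F) ≈ 145.15.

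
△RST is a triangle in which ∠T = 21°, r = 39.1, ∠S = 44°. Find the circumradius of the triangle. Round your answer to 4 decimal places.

The third angle is ∠R = 180° − ∠S − ∠T = 115.00°.
Law of sines: s = r·sin S/sin R ≈ 29.969.
Law of sines: t = r·sin T/sin R ≈ 15.461.
Circumradius = r/(2 sin R) ≈ 21.571.

21.5710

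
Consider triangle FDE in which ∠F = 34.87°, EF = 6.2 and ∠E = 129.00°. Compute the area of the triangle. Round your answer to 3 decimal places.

30.738

The third angle is ∠D = 180° − ∠E − ∠F = 16.13°.
Law of sines: DE = EF·sin F/sin D ≈ 12.759.
Law of sines: FD = EF·sin E/sin D ≈ 17.343.
Area = ½·EF·DE·sin E ≈ 30.738.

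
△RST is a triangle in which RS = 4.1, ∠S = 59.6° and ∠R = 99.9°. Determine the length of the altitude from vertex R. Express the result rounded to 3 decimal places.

The third angle is ∠T = 180° − ∠R − ∠S = 20.50°.
Law of sines: ST = RS·sin R/sin T ≈ 11.533.
Law of sines: TR = RS·sin S/sin T ≈ 10.098.
Area = ½·RS·ST·sin S ≈ 20.392.
The altitude from R has length 2·area/ST ≈ 3.5363.

3.536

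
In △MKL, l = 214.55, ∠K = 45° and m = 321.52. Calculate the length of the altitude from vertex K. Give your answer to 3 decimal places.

By the law of cosines, k² = l² + m² − 2·l·m·cos K = 51851, so k ≈ 227.71.
Area = ½·l·m·sin K ≈ 24389.
The altitude from K has length 2·area/k ≈ 214.21.

214.211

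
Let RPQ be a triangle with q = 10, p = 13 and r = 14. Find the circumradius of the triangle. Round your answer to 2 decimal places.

By the law of cosines, cos R = (p² + q² − r²) / (2·p·q) ≈ 0.28077, so ∠R ≈ 73.69°.
Circumradius = r/(2 sin R) ≈ 7.2934.

7.29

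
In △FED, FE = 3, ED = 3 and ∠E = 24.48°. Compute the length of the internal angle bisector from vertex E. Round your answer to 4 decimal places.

By the law of cosines, DF² = FE² + ED² − 2·FE·ED·cos E = 1.6181, so DF ≈ 1.272.
The bisector from E has length 2·FE·ED·cos(∠E/2)/(FE+ED) ≈ 2.9318.

t_E ≈ 2.9318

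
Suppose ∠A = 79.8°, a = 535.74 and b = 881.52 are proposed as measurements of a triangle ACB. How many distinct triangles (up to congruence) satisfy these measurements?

0

b·sin A = 881.52·sin(79.8°) ≈ 867.6.
Since a = 535.74 < 867.6 = b sin A, no triangle exists.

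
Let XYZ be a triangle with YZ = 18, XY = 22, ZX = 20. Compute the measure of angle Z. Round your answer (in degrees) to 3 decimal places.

By the law of cosines, cos Z = (YZ² + ZX² − XY²) / (2·YZ·ZX) ≈ 0.33333, so ∠Z ≈ 70.53°.

∠Z ≈ 70.529°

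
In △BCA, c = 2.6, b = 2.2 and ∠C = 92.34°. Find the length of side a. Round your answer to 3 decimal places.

1.299

Law of sines: sin B = b·sin C/c ≈ 0.84545.
Since c ≥ b, only the acute value applies: ∠B ≈ 57.72°.
Then ∠A = 180° − ∠C − ∠B ≈ 29.94°.
Law of sines gives a = c·sin A/sin C ≈ 1.2987.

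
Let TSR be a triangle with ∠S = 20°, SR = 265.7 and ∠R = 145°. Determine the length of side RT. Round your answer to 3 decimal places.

351.113

The third angle is ∠T = 180° − ∠S − ∠R = 15.00°.
Law of sines: RT = SR·sin S/sin T ≈ 351.11.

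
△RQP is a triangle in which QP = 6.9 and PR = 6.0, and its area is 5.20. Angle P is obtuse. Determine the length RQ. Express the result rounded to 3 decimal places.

From area = ½·QP·PR·sin P, we get sin P = 2·area/(QP·PR) ≈ 0.25121.
Taking the obtuse solution, ∠P ≈ 165.45°.
Law of cosines then gives RQ ≈ 12.797.

12.797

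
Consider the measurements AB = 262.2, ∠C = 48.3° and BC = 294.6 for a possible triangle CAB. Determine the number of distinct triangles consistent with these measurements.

2

BC·sin C = 294.6·sin(48.3°) ≈ 220.
Since BC sin C < AB < BC (220 < 262.2 < 294.6), two triangles exist.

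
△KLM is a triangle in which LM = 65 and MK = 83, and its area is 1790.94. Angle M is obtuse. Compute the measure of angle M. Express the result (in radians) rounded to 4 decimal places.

From area = ½·LM·MK·sin M, we get sin M = 2·area/(LM·MK) ≈ 0.66393.
Taking the obtuse solution, ∠M ≈ 2.4155 rad.

2.4155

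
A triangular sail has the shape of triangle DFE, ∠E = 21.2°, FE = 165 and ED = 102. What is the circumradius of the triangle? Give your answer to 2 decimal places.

By the law of cosines, DF² = FE² + ED² − 2·FE·ED·cos E = 6247, so DF ≈ 79.038.
Area = ½·FE·ED·sin E ≈ 3043.1.
Circumradius = DF/(2 sin E) ≈ 109.28.

109.28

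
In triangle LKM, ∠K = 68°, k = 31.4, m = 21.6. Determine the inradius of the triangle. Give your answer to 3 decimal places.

Law of sines: sin M = m·sin K/k ≈ 0.63781.
Since k ≥ m, only the acute value applies: ∠M ≈ 39.63°.
Then ∠L = 180° − ∠K − ∠M ≈ 72.37°.
Law of sines gives l = k·sin L/sin K ≈ 32.276.
Area = ½·k·m·sin L ≈ 323.19.
Semiperimeter s = (32.276+31.4+21.6)/2 = 42.638.
Inradius = area/s = 323.19/42.638 ≈ 7.58.

7.580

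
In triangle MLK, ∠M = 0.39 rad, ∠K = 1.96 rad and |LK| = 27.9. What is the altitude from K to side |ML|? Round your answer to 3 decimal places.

h_K ≈ 19.850

The third angle is ∠L = π − ∠K − ∠M = 0.792 rad.
Law of sines: |KM| = |LK|·sin L/sin M ≈ 52.211.
Law of sines: |ML| = |LK|·sin K/sin M ≈ 67.896.
Area = ½·|LK|·|KM|·sin K ≈ 673.87.
The altitude from K has length 2·area/|ML| ≈ 19.85.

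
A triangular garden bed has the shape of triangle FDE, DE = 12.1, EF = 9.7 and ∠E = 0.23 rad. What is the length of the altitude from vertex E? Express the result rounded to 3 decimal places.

By the law of cosines, FD² = DE² + EF² − 2·DE·EF·cos E = 11.942, so FD ≈ 3.4557.
Area = ½·DE·EF·sin E ≈ 13.379.
The altitude from E has length 2·area/FD ≈ 7.7432.

7.743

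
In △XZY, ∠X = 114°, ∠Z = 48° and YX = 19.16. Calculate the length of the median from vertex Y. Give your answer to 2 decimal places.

m_Y ≈ 21.10

The third angle is ∠Y = 180° − ∠X − ∠Z = 18.00°.
Law of sines: ZY = YX·sin X/sin Z ≈ 23.553.
Law of sines: XZ = YX·sin Y/sin Z ≈ 7.9672.
Median from Y: ½√(2·ZY² + 2·YX² − XZ²) ≈ 21.097.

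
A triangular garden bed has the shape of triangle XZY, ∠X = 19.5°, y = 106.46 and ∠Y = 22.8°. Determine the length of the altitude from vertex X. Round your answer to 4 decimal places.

The third angle is ∠Z = 180° − ∠Y − ∠X = 137.70°.
Law of sines: x = y·sin X/sin Y ≈ 91.705.
Law of sines: z = y·sin Z/sin Y ≈ 184.89.
Area = ½·y·x·sin Z ≈ 3285.3.
The altitude from X has length 2·area/x ≈ 71.649.

71.6489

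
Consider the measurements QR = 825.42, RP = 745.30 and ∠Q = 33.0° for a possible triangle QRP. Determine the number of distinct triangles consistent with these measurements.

2

QR·sin Q = 825.42·sin(33.0°) ≈ 449.6.
Since QR sin Q < RP < QR (449.6 < 745.30 < 825.42), two triangles exist.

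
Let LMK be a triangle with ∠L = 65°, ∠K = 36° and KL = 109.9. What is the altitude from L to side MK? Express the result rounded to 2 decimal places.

h_L ≈ 64.60

The third angle is ∠M = 180° − ∠K − ∠L = 79.00°.
Law of sines: MK = KL·sin L/sin M ≈ 101.47.
Law of sines: LM = KL·sin K/sin M ≈ 65.807.
Area = ½·KL·MK·sin K ≈ 3277.3.
The altitude from L has length 2·area/MK ≈ 64.598.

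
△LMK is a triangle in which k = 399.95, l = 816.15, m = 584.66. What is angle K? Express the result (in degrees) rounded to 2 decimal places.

∠K ≈ 27.31°

By the law of cosines, cos K = (l² + m² − k²) / (2·l·m) ≈ 0.88854, so ∠K ≈ 27.31°.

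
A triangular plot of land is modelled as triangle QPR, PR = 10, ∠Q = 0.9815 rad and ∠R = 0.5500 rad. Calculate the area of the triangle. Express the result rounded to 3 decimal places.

31.412

The third angle is ∠P = π − ∠R − ∠Q = 1.6101 rad.
Law of sines: RQ = PR·sin P/sin Q ≈ 12.02.
Law of sines: QP = PR·sin R/sin Q ≈ 6.2873.
Area = ½·PR·RQ·sin R ≈ 31.412.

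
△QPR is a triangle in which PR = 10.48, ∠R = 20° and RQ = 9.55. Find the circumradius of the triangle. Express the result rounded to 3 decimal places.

By the law of cosines, QP² = PR² + RQ² − 2·PR·RQ·cos R = 12.937, so QP ≈ 3.5967.
Area = ½·PR·RQ·sin R ≈ 17.115.
Circumradius = QP/(2 sin R) ≈ 5.2581.

5.258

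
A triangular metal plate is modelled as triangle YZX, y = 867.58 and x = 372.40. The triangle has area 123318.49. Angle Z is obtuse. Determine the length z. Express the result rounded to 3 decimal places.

From area = ½·x·y·sin Z, we get sin Z = 2·area/(x·y) ≈ 0.76338.
Taking the obtuse solution, ∠Z ≈ 130.24°.
Law of cosines then gives z ≈ 1144.

1144.017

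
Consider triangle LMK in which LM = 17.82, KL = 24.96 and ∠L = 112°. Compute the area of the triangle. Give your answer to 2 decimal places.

Area = ½·KL·LM·sin L ≈ 206.2.

206.20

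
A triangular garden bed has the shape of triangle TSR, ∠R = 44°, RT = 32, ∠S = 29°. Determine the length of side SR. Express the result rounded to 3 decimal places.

The third angle is ∠T = 180° − ∠S − ∠R = 107.00°.
Law of sines: SR = RT·sin T/sin S ≈ 63.121.

63.121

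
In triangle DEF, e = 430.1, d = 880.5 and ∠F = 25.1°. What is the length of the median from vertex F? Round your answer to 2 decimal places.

m_F ≈ 641.51

By the law of cosines, f² = d² + e² − 2·d·e·cos F = 2.7438e+05, so f ≈ 523.82.
Median from F: ½√(2·d² + 2·e² − f²) ≈ 641.51.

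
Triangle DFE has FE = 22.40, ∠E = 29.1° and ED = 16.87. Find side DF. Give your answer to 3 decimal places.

11.224

By the law of cosines, DF² = FE² + ED² − 2·FE·ED·cos E = 125.98, so DF ≈ 11.224.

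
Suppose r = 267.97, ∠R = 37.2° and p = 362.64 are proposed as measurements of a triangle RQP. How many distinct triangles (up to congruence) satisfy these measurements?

2

p·sin R = 362.64·sin(37.2°) ≈ 219.3.
Since p sin R < r < p (219.3 < 267.97 < 362.64), two triangles exist.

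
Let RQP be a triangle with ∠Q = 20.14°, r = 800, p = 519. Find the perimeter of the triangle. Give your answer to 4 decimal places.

perimeter ≈ 1679.1896

By the law of cosines, q² = p² + r² − 2·p·r·cos Q = 1.2974e+05, so q ≈ 360.19.
Semiperimeter s = (800+360.19+519)/2 = 839.59.
Perimeter = 800 + 360.19 + 519 = 1679.2.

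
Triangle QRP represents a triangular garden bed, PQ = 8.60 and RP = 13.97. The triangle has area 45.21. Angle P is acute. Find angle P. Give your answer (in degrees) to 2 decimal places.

∠P ≈ 48.82°

From area = ½·RP·PQ·sin P, we get sin P = 2·area/(RP·PQ) ≈ 0.75261.
Taking the acute solution, ∠P ≈ 48.82°.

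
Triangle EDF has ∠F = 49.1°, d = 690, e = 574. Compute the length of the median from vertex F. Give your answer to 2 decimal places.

575.37

By the law of cosines, f² = e² + d² − 2·e·d·cos F = 2.8694e+05, so f ≈ 535.67.
Median from F: ½√(2·e² + 2·d² − f²) ≈ 575.37.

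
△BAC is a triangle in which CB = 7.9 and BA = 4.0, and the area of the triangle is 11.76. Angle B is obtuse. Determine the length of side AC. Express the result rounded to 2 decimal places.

10.98

From area = ½·CB·BA·sin B, we get sin B = 2·area/(CB·BA) ≈ 0.74430.
Taking the obtuse solution, ∠B ≈ 131.90°.
Law of cosines then gives AC ≈ 10.983.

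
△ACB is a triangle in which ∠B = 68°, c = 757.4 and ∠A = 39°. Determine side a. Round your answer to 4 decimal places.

The third angle is ∠C = 180° − ∠B − ∠A = 73.00°.
Law of sines: a = c·sin A/sin C ≈ 498.43.

498.4261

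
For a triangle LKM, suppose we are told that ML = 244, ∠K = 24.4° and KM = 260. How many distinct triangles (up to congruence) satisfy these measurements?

2

KM·sin K = 260·sin(24.4°) ≈ 107.4.
Since KM sin K < ML < KM (107.4 < 244 < 260), two triangles exist.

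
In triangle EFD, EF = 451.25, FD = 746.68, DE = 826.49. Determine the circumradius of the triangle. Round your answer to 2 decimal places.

By the law of cosines, cos E = (DE² + EF² − FD²) / (2·DE·EF) ≈ 0.44132, so ∠E ≈ 63.81°.
Circumradius = FD/(2 sin E) ≈ 416.05.

416.05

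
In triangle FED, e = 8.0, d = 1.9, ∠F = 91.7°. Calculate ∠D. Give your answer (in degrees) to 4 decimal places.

13.2644

By the law of cosines, f² = e² + d² − 2·e·d·cos F = 68.512, so f ≈ 8.2772.
Law of cosines again: cos D = (f² + e² − d²)/(2·f·e) ≈ 0.97332, so ∠D ≈ 13.26°.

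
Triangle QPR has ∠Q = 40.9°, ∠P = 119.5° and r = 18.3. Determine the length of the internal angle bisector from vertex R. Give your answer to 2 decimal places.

The third angle is ∠R = 180° − ∠Q − ∠P = 19.60°.
Law of sines: q = r·sin Q/sin R ≈ 35.718.
Law of sines: p = r·sin P/sin R ≈ 47.481.
The bisector from R has length 2·q·p·cos(∠R/2)/(q+p) ≈ 40.173.

t_R ≈ 40.17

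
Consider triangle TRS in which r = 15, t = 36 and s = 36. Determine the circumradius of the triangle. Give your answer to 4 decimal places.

18.4038

By the law of cosines, cos T = (r² + s² − t²) / (2·r·s) ≈ 0.20833, so ∠T ≈ 77.98°.
Circumradius = t/(2 sin T) ≈ 18.404.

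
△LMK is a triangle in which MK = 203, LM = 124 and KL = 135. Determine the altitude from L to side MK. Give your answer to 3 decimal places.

Semiperimeter s = (203 + 135 + 124)/2 = 231.
Heron's formula: area = √(231·28·96·107) ≈ 8151.
The altitude from L has length 2·area/MK ≈ 80.306.

h_L ≈ 80.306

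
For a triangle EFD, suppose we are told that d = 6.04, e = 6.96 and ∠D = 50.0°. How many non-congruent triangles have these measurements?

2

e·sin D = 6.96·sin(50.0°) ≈ 5.332.
Since e sin D < d < e (5.332 < 6.04 < 6.96), two triangles exist.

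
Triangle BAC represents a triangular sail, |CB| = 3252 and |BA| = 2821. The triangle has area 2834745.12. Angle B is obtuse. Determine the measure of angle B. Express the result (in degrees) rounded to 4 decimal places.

∠B ≈ 141.8296°

From area = ½·|CB|·|BA|·sin B, we get sin B = 2·area/(|CB|·|BA|) ≈ 0.61800.
Taking the obtuse solution, ∠B ≈ 141.83°.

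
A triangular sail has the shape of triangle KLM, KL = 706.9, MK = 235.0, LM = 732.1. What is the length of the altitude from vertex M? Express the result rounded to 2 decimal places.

Semiperimeter s = (732.1 + 235 + 706.9)/2 = 837.
Heron's formula: area = √(837·104.9·602·130.1) ≈ 82925.
The altitude from M has length 2·area/KL ≈ 234.62.

h_M ≈ 234.62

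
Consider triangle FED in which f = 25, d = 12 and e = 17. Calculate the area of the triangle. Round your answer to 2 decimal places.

area ≈ 90.00

Semiperimeter s = (25 + 17 + 12)/2 = 27.
Heron's formula: area = √(27·2·10·15) ≈ 90.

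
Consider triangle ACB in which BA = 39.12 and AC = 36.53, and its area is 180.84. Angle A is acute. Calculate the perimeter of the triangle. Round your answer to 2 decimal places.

From area = ½·BA·AC·sin A, we get sin A = 2·area/(BA·AC) ≈ 0.25309.
Taking the acute solution, ∠A ≈ 14.66°.
Law of cosines then gives CB ≈ 9.988.
Perimeter = 9.988 + 39.12 + 36.53 = 85.638.

85.64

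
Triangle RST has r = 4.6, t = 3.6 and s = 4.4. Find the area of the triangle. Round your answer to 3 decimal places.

area ≈ 7.412

Semiperimeter p = (4.6 + 4.4 + 3.6)/2 = 6.3.
Heron's formula: area = √(6.3·1.7·1.9·2.7) ≈ 7.4123.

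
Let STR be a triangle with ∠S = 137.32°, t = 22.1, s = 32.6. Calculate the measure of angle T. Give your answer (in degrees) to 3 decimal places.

Law of sines: sin T = t·sin S/s ≈ 0.45956.
Since s ≥ t, only the acute value applies: ∠T ≈ 27.36°.
Then ∠R = 180° − ∠S − ∠T ≈ 15.32°.

∠T ≈ 27.359°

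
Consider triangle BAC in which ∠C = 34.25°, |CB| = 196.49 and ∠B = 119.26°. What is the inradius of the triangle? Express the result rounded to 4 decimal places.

51.2827

The third angle is ∠A = 180° − ∠C − ∠B = 26.49°.
Law of sines: |AC| = |CB|·sin B/sin A ≈ 384.31.
Law of sines: |BA| = |CB|·sin C/sin A ≈ 247.93.
Area = ½·|CB|·|AC|·sin C ≈ 21250.
Semiperimeter s = (384.31+196.49+247.93)/2 = 414.37.
Inradius = area/s = 21250/414.37 ≈ 51.283.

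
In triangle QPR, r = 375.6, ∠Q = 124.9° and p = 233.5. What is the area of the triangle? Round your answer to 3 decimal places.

35964.726

Area = ½·p·r·sin Q ≈ 35965.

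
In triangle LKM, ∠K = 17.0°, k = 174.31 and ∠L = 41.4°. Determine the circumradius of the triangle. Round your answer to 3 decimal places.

298.097

The third angle is ∠M = 180° − ∠L − ∠K = 121.60°.
Law of sines: l = k·sin L/sin K ≈ 394.27.
Law of sines: m = k·sin M/sin K ≈ 507.79.
Circumradius = k/(2 sin K) ≈ 298.1.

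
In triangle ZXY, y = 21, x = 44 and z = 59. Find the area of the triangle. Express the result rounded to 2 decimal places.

area ≈ 370.50

Semiperimeter s = (59 + 44 + 21)/2 = 62.
Heron's formula: area = √(62·3·18·41) ≈ 370.5.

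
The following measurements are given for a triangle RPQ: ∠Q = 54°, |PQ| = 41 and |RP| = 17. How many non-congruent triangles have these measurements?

0

|PQ|·sin Q = 41·sin(54°) ≈ 33.17.
Since |RP| = 17 < 33.17 = |PQ| sin Q, no triangle exists.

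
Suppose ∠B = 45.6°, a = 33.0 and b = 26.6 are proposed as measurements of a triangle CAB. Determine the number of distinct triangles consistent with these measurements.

a·sin B = 33.0·sin(45.6°) ≈ 23.58.
Since a sin B < b < a (23.58 < 26.6 < 33.0), two triangles exist.

2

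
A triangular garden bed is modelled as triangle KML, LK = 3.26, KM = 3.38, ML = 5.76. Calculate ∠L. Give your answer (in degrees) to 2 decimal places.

By the law of cosines, cos L = (ML² + LK² − KM²) / (2·ML·LK) ≈ 0.86222, so ∠L ≈ 30.43°.

∠L ≈ 30.43°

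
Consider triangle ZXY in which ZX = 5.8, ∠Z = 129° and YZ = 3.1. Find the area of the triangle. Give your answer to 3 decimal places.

area ≈ 6.987

Area = ½·YZ·ZX·sin Z ≈ 6.9865.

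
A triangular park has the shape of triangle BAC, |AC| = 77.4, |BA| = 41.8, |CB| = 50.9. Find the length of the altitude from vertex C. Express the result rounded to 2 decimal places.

Semiperimeter s = (77.4 + 50.9 + 41.8)/2 = 85.05.
Heron's formula: area = √(85.05·7.65·34.15·43.25) ≈ 980.29.
The altitude from C has length 2·area/|BA| ≈ 46.904.

h_C ≈ 46.90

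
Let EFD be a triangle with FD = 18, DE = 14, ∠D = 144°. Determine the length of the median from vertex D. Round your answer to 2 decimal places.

By the law of cosines, EF² = FD² + DE² − 2·FD·DE·cos D = 927.74, so EF ≈ 30.459.
Median from D: ½√(2·FD² + 2·DE² − EF²) ≈ 5.2975.

5.30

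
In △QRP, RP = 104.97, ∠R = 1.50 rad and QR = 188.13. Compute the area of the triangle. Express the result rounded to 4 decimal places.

9849.2685

Area = ½·QR·RP·sin R ≈ 9849.3.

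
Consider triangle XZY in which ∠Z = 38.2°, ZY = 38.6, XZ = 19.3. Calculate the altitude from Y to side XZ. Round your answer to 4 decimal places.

h_Y ≈ 23.8706

By the law of cosines, YX² = XZ² + ZY² − 2·XZ·ZY·cos Z = 691.55, so YX ≈ 26.297.
Area = ½·XZ·ZY·sin Z ≈ 230.35.
The altitude from Y has length 2·area/XZ ≈ 23.871.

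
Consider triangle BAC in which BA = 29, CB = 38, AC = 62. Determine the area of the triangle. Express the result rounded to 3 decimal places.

389.482

Semiperimeter s = (62 + 38 + 29)/2 = 64.5.
Heron's formula: area = √(64.5·2.5·26.5·35.5) ≈ 389.48.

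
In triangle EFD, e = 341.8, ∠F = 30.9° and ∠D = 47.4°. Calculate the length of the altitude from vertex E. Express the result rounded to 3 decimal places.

131.947

The third angle is ∠E = 180° − ∠F − ∠D = 101.70°.
Law of sines: f = e·sin F/sin E ≈ 179.25.
Law of sines: d = e·sin D/sin E ≈ 256.94.
Area = ½·e·f·sin D ≈ 22550.
The altitude from E has length 2·area/e ≈ 131.95.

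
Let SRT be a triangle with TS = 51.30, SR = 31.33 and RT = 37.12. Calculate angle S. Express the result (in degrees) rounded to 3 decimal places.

By the law of cosines, cos S = (TS² + SR² − RT²) / (2·TS·SR) ≈ 0.69541, so ∠S ≈ 45.94°.

∠S ≈ 45.940°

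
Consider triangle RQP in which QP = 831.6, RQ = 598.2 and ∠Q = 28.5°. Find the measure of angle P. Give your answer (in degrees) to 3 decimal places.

By the law of cosines, PR² = RQ² + QP² − 2·RQ·QP·cos Q = 1.7504e+05, so PR ≈ 418.38.
Law of cosines again: cos P = (QP² + PR² − RQ²)/(2·QP·PR) ≈ 0.73113, so ∠P ≈ 43.02°.

43.019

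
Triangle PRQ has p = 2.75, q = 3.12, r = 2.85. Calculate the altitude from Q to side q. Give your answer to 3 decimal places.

2.324

Semiperimeter s = (2.75 + 2.85 + 3.12)/2 = 4.36.
Heron's formula: area = √(4.36·1.61·1.51·1.24) ≈ 3.6254.
The altitude from Q has length 2·area/q ≈ 2.324.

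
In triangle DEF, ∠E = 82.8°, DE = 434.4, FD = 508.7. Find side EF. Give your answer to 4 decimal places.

324.6975

Law of sines: sin F = DE·sin E/FD ≈ 0.84721.
Since FD ≥ DE, only the acute value applies: ∠F ≈ 57.91°.
Then ∠D = 180° − ∠E − ∠F ≈ 39.29°.
Law of sines gives EF = FD·sin D/sin E ≈ 324.7.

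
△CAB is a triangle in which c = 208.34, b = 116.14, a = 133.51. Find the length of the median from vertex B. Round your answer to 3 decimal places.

165.055

Median from B: ½√(2·c² + 2·a² − b²) ≈ 165.05.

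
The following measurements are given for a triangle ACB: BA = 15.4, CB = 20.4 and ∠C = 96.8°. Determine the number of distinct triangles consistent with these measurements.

0

CB·sin C = 20.4·sin(96.8°) ≈ 20.26.
Since ∠C is not acute, a triangle exists only if BA > CB; here BA ≤ CB, so there is no triangle.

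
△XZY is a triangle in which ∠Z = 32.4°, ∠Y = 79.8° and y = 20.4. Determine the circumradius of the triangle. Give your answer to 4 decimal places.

10.3638

The third angle is ∠X = 180° − ∠Z − ∠Y = 67.80°.
Law of sines: x = y·sin X/sin Y ≈ 19.191.
Law of sines: z = y·sin Z/sin Y ≈ 11.106.
Circumradius = y/(2 sin Y) ≈ 10.364.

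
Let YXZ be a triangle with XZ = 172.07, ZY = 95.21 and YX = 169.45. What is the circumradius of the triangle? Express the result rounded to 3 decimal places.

By the law of cosines, cos Y = (ZY² + YX² − XZ²) / (2·ZY·YX) ≈ 0.25321, so ∠Y ≈ 75.33°.
Circumradius = XZ/(2 sin Y) ≈ 88.933.

R ≈ 88.933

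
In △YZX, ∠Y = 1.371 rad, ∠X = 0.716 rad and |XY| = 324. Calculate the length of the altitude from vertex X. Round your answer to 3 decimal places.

317.555

The third angle is ∠Z = π − ∠X − ∠Y = 1.055 rad.
Law of sines: |ZX| = |XY|·sin Y/sin Z ≈ 365.13.
Law of sines: |YZ| = |XY|·sin X/sin Z ≈ 244.53.
Area = ½·|XY|·|ZX|·sin X ≈ 38825.
The altitude from X has length 2·area/|YZ| ≈ 317.55.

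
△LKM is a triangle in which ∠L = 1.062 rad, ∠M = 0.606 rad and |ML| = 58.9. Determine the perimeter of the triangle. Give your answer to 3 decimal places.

The third angle is ∠K = π − ∠M − ∠L = 1.474 rad.
Law of sines: |KM| = |ML|·sin L/sin K ≈ 51.683.
Law of sines: |LK| = |ML|·sin M/sin K ≈ 33.708.
Semiperimeter s = (51.683+58.9+33.708)/2 = 72.145.
Perimeter = 51.683 + 58.9 + 33.708 = 144.29.

perimeter ≈ 144.291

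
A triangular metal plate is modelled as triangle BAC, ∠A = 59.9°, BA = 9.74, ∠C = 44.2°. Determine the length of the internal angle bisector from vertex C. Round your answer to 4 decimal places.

11.8380

The third angle is ∠B = 180° − ∠A − ∠C = 75.90°.
Law of sines: AC = BA·sin B/sin C ≈ 13.55.
Law of sines: CB = BA·sin A/sin C ≈ 12.087.
The bisector from C has length 2·AC·CB·cos(∠C/2)/(AC+CB) ≈ 11.838.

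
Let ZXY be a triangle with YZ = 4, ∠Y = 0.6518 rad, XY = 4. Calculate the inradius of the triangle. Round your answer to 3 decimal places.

0.919

By the law of cosines, ZX² = XY² + YZ² − 2·XY·YZ·cos Y = 6.5602, so ZX ≈ 2.5613.
Area = ½·XY·YZ·sin Y ≈ 4.8529.
Semiperimeter s = (4+4+2.5613)/2 = 5.2806.
Inradius = area/s = 4.8529/5.2806 ≈ 0.91901.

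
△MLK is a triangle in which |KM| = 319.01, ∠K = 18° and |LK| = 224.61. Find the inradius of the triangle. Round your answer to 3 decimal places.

r ≈ 33.057

By the law of cosines, |ML|² = |LK|² + |KM|² − 2·|LK|·|KM|·cos K = 15925, so |ML| ≈ 126.2.
Area = ½·|LK|·|KM|·sin K ≈ 11071.
Semiperimeter s = (224.61+319.01+126.2)/2 = 334.91.
Inradius = area/s = 11071/334.91 ≈ 33.057.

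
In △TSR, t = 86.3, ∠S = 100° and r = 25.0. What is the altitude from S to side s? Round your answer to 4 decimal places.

By the law of cosines, s² = r² + t² − 2·r·t·cos S = 8822, so s ≈ 93.925.
Area = ½·r·t·sin S ≈ 1062.4.
The altitude from S has length 2·area/s ≈ 22.621.

h_S ≈ 22.6214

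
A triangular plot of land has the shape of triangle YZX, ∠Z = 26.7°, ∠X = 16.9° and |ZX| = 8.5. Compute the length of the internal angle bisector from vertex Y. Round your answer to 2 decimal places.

The third angle is ∠Y = 180° − ∠Z − ∠X = 136.40°.
Law of sines: |XY| = |ZX|·sin Z/sin Y ≈ 5.5381.
Law of sines: |YZ| = |ZX|·sin X/sin Y ≈ 3.5831.
The bisector from Y has length 2·|XY|·|YZ|·cos(∠Y/2)/(|XY|+|YZ|) ≈ 1.6159.

1.62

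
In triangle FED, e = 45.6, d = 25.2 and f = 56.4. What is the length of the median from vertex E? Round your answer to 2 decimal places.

Median from E: ½√(2·d² + 2·f² − e²) ≈ 37.258.

37.26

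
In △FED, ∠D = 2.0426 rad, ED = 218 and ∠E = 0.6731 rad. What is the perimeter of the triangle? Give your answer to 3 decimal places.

perimeter ≈ 1016.984

The third angle is ∠F = π − ∠E − ∠D = 0.4259 rad.
Law of sines: DF = ED·sin E/sin F ≈ 328.96.
Law of sines: FE = ED·sin D/sin F ≈ 470.03.
Semiperimeter s = (218+328.96+470.03)/2 = 508.49.
Perimeter = 218 + 328.96 + 470.03 = 1017.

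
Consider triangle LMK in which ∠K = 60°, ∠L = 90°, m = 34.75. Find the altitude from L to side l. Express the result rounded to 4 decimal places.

30.0944

The third angle is ∠M = 180° − ∠K − ∠L = 30.00°.
Law of sines: l = m·sin L/sin M ≈ 69.5.
Law of sines: k = m·sin K/sin M ≈ 60.189.
Area = ½·m·l·sin K ≈ 1045.8.
The altitude from L has length 2·area/l ≈ 30.094.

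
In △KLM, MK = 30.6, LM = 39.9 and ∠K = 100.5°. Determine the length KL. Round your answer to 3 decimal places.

20.629

Law of sines: sin L = MK·sin K/LM ≈ 0.75408.
Since LM ≥ MK, only the acute value applies: ∠L ≈ 48.94°.
Then ∠M = 180° − ∠K − ∠L ≈ 30.56°.
Law of sines gives KL = LM·sin M/sin K ≈ 20.629.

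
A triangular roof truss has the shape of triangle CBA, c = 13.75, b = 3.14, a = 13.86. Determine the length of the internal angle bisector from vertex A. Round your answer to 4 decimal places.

By the law of cosines, cos A = (c² + b² − a²) / (2·c·b) ≈ 0.07901, so ∠A ≈ 85.47°.
The bisector from A has length 2·c·b·cos(∠A/2)/(c+b) ≈ 3.7552.

t_A ≈ 3.7552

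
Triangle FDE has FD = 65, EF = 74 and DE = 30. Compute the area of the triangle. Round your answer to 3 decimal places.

Semiperimeter s = (30 + 74 + 65)/2 = 84.5.
Heron's formula: area = √(84.5·54.5·10.5·19.5) ≈ 971.04.

area ≈ 971.043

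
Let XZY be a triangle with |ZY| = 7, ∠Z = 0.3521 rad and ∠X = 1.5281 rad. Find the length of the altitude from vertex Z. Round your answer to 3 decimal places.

h_Z ≈ 6.668

The third angle is ∠Y = π − ∠X − ∠Z = 1.2614 rad.
Law of sines: |YX| = |ZY|·sin Z/sin X ≈ 2.4163.
Law of sines: |XZ| = |ZY|·sin Y/sin X ≈ 6.6737.
Area = ½·|ZY|·|YX|·sin Y ≈ 8.0554.
The altitude from Z has length 2·area/|YX| ≈ 6.6676.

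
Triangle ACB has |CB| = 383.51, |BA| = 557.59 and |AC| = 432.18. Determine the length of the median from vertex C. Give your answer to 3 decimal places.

Median from C: ½√(2·|AC|² + 2·|CB|² − |BA|²) ≈ 298.67.

m_C ≈ 298.669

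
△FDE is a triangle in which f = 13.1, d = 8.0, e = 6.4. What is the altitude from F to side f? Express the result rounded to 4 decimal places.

2.9672

Semiperimeter s = (13.1 + 8 + 6.4)/2 = 13.75.
Heron's formula: area = √(13.75·0.65·5.75·7.35) ≈ 19.435.
The altitude from F has length 2·area/f ≈ 2.9672.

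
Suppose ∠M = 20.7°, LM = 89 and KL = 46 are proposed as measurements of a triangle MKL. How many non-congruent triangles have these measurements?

LM·sin M = 89·sin(20.7°) ≈ 31.46.
Since LM sin M < KL < LM (31.46 < 46 < 89), two triangles exist.

2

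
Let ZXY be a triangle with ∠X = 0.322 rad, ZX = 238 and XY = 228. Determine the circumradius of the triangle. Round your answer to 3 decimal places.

R ≈ 119.052

By the law of cosines, YZ² = ZX² + XY² − 2·ZX·XY·cos X = 5677.9, so YZ ≈ 75.352.
Area = ½·ZX·XY·sin X ≈ 8586.3.
Circumradius = YZ/(2 sin X) ≈ 119.05.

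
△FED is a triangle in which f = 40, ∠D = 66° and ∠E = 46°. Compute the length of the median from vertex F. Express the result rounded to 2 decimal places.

The third angle is ∠F = 180° − ∠E − ∠D = 68.00°.
Law of sines: e = f·sin E/sin F ≈ 31.033.
Law of sines: d = f·sin D/sin F ≈ 39.412.
Median from F: ½√(2·e² + 2·d² − f²) ≈ 29.295.

m_F ≈ 29.29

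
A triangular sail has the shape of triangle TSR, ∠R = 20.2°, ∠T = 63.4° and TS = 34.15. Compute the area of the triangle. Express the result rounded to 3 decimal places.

1500.564

The third angle is ∠S = 180° − ∠R − ∠T = 96.40°.
Law of sines: SR = TS·sin T/sin R ≈ 88.432.
Law of sines: RT = TS·sin S/sin R ≈ 98.284.
Area = ½·TS·SR·sin S ≈ 1500.6.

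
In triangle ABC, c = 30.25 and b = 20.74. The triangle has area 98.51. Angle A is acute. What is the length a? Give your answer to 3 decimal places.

From area = ½·b·c·sin A, we get sin A = 2·area/(b·c) ≈ 0.31403.
Taking the acute solution, ∠A ≈ 18.30°.
Law of cosines then gives a ≈ 12.406.

12.406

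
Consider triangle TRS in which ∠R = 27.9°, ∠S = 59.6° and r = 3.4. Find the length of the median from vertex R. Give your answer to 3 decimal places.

The third angle is ∠T = 180° − ∠R − ∠S = 92.50°.
Law of sines: t = r·sin T/sin R ≈ 7.2591.
Law of sines: s = r·sin S/sin R ≈ 6.2671.
Median from R: ½√(2·s² + 2·t² − r²) ≈ 6.5647.

m_R ≈ 6.565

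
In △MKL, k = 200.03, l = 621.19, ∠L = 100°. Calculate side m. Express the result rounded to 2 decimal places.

Law of sines: sin K = k·sin L/l ≈ 0.31712.
Since l ≥ k, only the acute value applies: ∠K ≈ 18.49°.
Then ∠M = 180° − ∠L − ∠K ≈ 61.51°.
Law of sines gives m = l·sin M/sin L ≈ 554.39.

554.39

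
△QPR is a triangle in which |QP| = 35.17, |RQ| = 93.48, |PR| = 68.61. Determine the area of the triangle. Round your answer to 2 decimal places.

Semiperimeter s = (68.61 + 93.48 + 35.17)/2 = 98.63.
Heron's formula: area = √(98.63·30.02·5.15·63.46) ≈ 983.7.

area ≈ 983.70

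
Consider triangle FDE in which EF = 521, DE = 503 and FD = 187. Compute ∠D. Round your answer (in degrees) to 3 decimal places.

By the law of cosines, cos D = (FD² + DE² − EF²) / (2·FD·DE) ≈ 0.08791, so ∠D ≈ 84.96°.

∠D ≈ 84.957°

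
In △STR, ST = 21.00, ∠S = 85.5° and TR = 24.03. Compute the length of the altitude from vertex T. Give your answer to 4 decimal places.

Law of sines: sin R = ST·sin S/TR ≈ 0.87121.
Since TR ≥ ST, only the acute value applies: ∠R ≈ 60.60°.
Then ∠T = 180° − ∠S − ∠R ≈ 33.90°.
Law of sines gives RS = TR·sin T/sin S ≈ 13.444.
Area = ½·TR·ST·sin T ≈ 140.73.
The altitude from T has length 2·area/RS ≈ 20.935.

20.9353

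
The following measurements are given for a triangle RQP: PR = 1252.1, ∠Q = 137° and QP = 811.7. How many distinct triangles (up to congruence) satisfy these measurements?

QP·sin Q = 811.7·sin(137°) ≈ 553.6.
Since ∠Q is not acute, a triangle exists only if PR > QP; here PR > QP, so there is exactly one triangle.

1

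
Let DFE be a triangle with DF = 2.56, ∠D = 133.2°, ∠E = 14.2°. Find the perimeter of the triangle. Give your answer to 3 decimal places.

perimeter ≈ 15.790

The third angle is ∠F = 180° − ∠E − ∠D = 32.60°.
Law of sines: FE = DF·sin D/sin E ≈ 7.6074.
Law of sines: ED = DF·sin F/sin E ≈ 5.6226.
Semiperimeter s = (7.6074+5.6226+2.56)/2 = 7.895.
Perimeter = 7.6074 + 5.6226 + 2.56 = 15.79.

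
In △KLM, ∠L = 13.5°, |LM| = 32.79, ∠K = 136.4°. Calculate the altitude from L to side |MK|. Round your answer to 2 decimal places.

The third angle is ∠M = 180° − ∠K − ∠L = 30.10°.
Law of sines: |MK| = |LM|·sin L/sin K ≈ 11.1.
Law of sines: |KL| = |LM|·sin M/sin K ≈ 23.846.
Area = ½·|LM|·|MK|·sin M ≈ 91.266.
The altitude from L has length 2·area/|MK| ≈ 16.445.

h_L ≈ 16.44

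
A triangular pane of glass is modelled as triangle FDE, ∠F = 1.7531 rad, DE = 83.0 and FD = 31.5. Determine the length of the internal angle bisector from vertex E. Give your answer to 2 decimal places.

75.30

Law of sines: sin E = FD·sin F/DE ≈ 0.37323.
Since DE ≥ FD, only the acute value applies: ∠E ≈ 0.3825 rad.
Then ∠D = π − ∠F − ∠E ≈ 1.0060 rad.
Law of sines gives EF = DE·sin D/sin F ≈ 71.292.
The bisector from E has length 2·DE·EF·cos(∠E/2)/(DE+EF) ≈ 75.303.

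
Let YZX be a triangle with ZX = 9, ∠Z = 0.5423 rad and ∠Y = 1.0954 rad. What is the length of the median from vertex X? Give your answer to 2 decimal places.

m_X ≈ 5.35

The third angle is ∠X = π − ∠Y − ∠Z = 1.5039 rad.
Law of sines: XY = ZX·sin Z/sin Y ≈ 5.2243.
Law of sines: YZ = ZX·sin X/sin Y ≈ 10.1.
Median from X: ½√(2·ZX² + 2·XY² − YZ²) ≈ 5.3521.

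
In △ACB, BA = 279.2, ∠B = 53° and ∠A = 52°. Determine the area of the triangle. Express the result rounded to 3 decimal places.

The third angle is ∠C = 180° − ∠B − ∠A = 75.00°.
Law of sines: CB = BA·sin A/sin C ≈ 227.77.
Law of sines: AC = BA·sin B/sin C ≈ 230.84.
Area = ½·BA·CB·sin B ≈ 25394.

area ≈ 25394.392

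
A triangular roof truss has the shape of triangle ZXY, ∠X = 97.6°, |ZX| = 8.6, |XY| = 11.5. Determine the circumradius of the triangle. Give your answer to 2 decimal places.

By the law of cosines, |YZ|² = |ZX|² + |XY|² − 2·|ZX|·|XY|·cos X = 232.37, so |YZ| ≈ 15.244.
Area = ½·|ZX|·|XY|·sin X ≈ 49.016.
Circumradius = |YZ|/(2 sin X) ≈ 7.6894.

7.69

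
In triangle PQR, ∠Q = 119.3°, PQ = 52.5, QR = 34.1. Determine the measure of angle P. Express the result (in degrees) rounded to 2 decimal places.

By the law of cosines, RP² = PQ² + QR² − 2·PQ·QR·cos Q = 5671.3, so RP ≈ 75.308.
Law of cosines again: cos P = (RP² + PQ² − QR²)/(2·RP·PQ) ≈ 0.91873, so ∠P ≈ 23.26°.

23.26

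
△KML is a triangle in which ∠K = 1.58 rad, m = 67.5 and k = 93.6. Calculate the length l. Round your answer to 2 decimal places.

64.23

Law of sines: sin M = m·sin K/k ≈ 0.72112.
Since k ≥ m, only the acute value applies: ∠M ≈ 0.805 rad.
Then ∠L = π − ∠K − ∠M ≈ 0.756 rad.
Law of sines gives l = k·sin L/sin K ≈ 64.225.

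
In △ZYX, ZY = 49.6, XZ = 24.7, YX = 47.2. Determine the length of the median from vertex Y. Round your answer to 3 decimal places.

m_Y ≈ 46.813

Median from Y: ½√(2·ZY² + 2·YX² − XZ²) ≈ 46.813.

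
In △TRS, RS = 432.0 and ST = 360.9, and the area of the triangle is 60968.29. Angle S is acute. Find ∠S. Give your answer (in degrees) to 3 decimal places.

From area = ½·RS·ST·sin S, we get sin S = 2·area/(RS·ST) ≈ 0.78210.
Taking the acute solution, ∠S ≈ 51.45°.

∠S ≈ 51.453°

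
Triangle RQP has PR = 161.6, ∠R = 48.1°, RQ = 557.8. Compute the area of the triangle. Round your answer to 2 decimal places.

area ≈ 33546.30

Area = ½·PR·RQ·sin R ≈ 33546.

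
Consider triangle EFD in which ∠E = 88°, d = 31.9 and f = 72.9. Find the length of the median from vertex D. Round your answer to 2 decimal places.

By the law of cosines, e² = f² + d² − 2·f·d·cos E = 6169.7, so e ≈ 78.547.
Median from D: ½√(2·e² + 2·f² − d²) ≈ 74.079.

m_D ≈ 74.08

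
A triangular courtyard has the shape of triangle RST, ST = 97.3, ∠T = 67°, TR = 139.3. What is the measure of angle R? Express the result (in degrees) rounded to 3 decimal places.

∠R ≈ 41.487°

By the law of cosines, RS² = ST² + TR² − 2·ST·TR·cos T = 18280, so RS ≈ 135.2.
Law of cosines again: cos R = (TR² + RS² − ST²)/(2·TR·RS) ≈ 0.74911, so ∠R ≈ 41.49°.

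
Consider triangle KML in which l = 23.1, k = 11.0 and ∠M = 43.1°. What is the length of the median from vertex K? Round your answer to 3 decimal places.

m_K ≈ 19.451

By the law of cosines, m² = l² + k² − 2·l·k·cos M = 283.54, so m ≈ 16.839.
Median from K: ½√(2·m² + 2·l² − k²) ≈ 19.451.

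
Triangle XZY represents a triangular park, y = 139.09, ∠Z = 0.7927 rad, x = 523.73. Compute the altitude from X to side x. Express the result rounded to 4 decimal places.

By the law of cosines, z² = y² + x² − 2·y·x·cos Z = 1.9137e+05, so z ≈ 437.46.
Area = ½·y·x·sin Z ≈ 25942.
The altitude from X has length 2·area/x ≈ 99.067.

h_X ≈ 99.0670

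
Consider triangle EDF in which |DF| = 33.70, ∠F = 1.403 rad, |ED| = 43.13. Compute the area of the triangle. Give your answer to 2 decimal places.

area ≈ 550.35

Law of sines: sin E = |DF|·sin F/|ED| ≈ 0.77038.
Since |ED| ≥ |DF|, only the acute value applies: ∠E ≈ 0.879 rad.
Then ∠D = π − ∠F − ∠E ≈ 0.859 rad.
Law of sines gives |FE| = |ED|·sin D/sin F ≈ 33.127.
Area = ½·|ED|·|DF|·sin D ≈ 550.35.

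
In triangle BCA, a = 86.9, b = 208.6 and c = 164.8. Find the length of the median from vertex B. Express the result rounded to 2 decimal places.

Median from B: ½√(2·c² + 2·a² − b²) ≈ 80.479.

80.48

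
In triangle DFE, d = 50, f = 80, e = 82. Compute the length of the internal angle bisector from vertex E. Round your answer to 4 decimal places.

By the law of cosines, cos E = (d² + f² − e²) / (2·d·f) ≈ 0.27200, so ∠E ≈ 74.22°.
The bisector from E has length 2·d·f·cos(∠E/2)/(d+f) ≈ 49.077.

49.0767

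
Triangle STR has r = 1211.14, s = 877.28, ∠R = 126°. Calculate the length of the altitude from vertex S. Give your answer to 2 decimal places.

Law of sines: sin S = s·sin R/r ≈ 0.58601.
Since r ≥ s, only the acute value applies: ∠S ≈ 35.87°.
Then ∠T = 180° − ∠R − ∠S ≈ 18.13°.
Law of sines gives t = r·sin T/sin R ≈ 465.74.
Area = ½·r·s·sin T ≈ 1.6528e+05.
The altitude from S has length 2·area/s ≈ 376.79.

h_S ≈ 376.79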